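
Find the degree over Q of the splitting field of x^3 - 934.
[K : Q] = 6

The roots of x^3 - 934 are ∛934, ω∛934, ω^2∛934 where ω = e^(2πi/3) is a primitive cube root of unity, so K = Q(∛934, ω). Now [Q(∛934):Q] = 3 (since 934 is not a perfect cube, x^3 - 934 is irreducible) and [Q(ω):Q] = 2. Both 2 and 3 divide [K:Q], and [K:Q] ≤ 3·2 = 6, so [K:Q] = 6. (Equivalently: Q(∛934) ⊂ R but ω ∉ R, so [K : Q(∛934)] = 2.)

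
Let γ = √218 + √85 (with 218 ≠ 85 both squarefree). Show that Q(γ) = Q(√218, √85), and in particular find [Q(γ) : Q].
[Q(γ) : Q] = 4 (equivalently, Q(γ) = Q(√218, √85))

Obviously Q(γ) ⊆ Q(√218, √85), and [Q(√218, √85):Q] = 4 (since 218, 85 are distinct squarefree integers > 1 with 18530 not a perfect square). To show equality we compute the minimal polynomial of γ. From γ = √218 + √85: γ^2 = 218 + 2√(18530) + 85 = 303 + 2√(18530), so γ^2 - 303 = 2√(18530); squaring, (γ^2 - 303)^2 = 4·18530, i.e. γ^4 - 606γ^2 + 91809 - 74120 = 0, i.e. γ^4 - 606γ^2 + 17689 = 0. So γ is a root of x^4 - 606x^2 + 17689. This polynomial is irreducible over Q: it has no rational root (each ±√218 ± √85 is irrational), and any factorization into two quadratics over Q would force √(18530) ∈ Q (pairing opposite roots) or √218, √85 ∈ Q (other pairings), all impossible. Hence [Q(γ):Q] = 4 = [Q(√218, √85):Q], so Q(γ) = Q(√218, √85).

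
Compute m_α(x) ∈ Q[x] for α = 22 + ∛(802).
m_α(x) = x^3 - 66x^2 + 1452x - 11450

Set β = α - 22 = ∛(802), so β^3 = 802. Then (α - 22)^3 - 802 = 0, i.e. α is a root of g(x) = (x - 22)^3 - 802 = x^3 - 66x^2 + 1452x - 11450. Since g(x) = h(x - 22) where h(x) = x^3 - 802, and h is irreducible over Q (because 802 is not a perfect cube, so h has no rational root, and a monic cubic with no rational root is irreducible), g is also irreducible (irreducibility is preserved under the substitution x → x - 22). Hence m_α(x) = x^3 - 66x^2 + 1452x - 11450.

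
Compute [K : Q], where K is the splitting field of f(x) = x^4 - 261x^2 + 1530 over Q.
[K : Q] = 4

Solving the quadratic in x^2: x^2 = (261 ± √(261^2 - 4·1530))/2 = (261 ± √62001)/2 = (261 ± 249)/2, giving x^2 = 255 or x^2 = 6. So f(x) = (x^2 - 255)(x^2 - 6) and the roots of f are ±√255, ±√6. Hence the splitting field is K = Q(√255, √6). Since 255 and 6 are distinct squarefree integers > 1, their product 1530 is not a perfect square, so √6 ∉ Q(√255). By the tower law [K:Q] = [Q(√255,√6):Q(√255)] · [Q(√255):Q] = 2 · 2 = 4.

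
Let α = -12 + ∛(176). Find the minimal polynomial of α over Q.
m_α(x) = x^3 + 36x^2 + 432x + 1552

Set β = α + 12 = ∛(176), so β^3 = 176. Then (α + 12)^3 - 176 = 0, i.e. α is a root of g(x) = (x + 12)^3 - 176 = x^3 + 36x^2 + 432x + 1552. Since g(x) = h(x + 12) where h(x) = x^3 - 176, and h is irreducible over Q (because 176 is not a perfect cube, so h has no rational root, and a monic cubic with no rational root is irreducible), g is also irreducible (irreducibility is preserved under the substitution x → x + 12). Hence m_α(x) = x^3 + 36x^2 + 432x + 1552.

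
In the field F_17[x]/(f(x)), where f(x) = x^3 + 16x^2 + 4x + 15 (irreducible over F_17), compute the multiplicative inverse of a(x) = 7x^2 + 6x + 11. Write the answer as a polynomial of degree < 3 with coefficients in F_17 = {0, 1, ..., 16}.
a(x)^(-1) ≡ 4x^2 + 12x + 14 (mod f(x))

Since f is irreducible over F_17, F_17[x]/(f) is a field and a(x) ≠ 0 has an inverse. Apply the extended Euclidean algorithm to f(x) and a(x) in F_17[x]: f(x) = (5x + 15)·a(x) + (12x + 3);  a(x) = (2x)·(12x + 3) + (11). The last nonzero remainder is the constant 11 = gcd(f, a) in F_17. Back-substituting through the division chain expresses 11 = s(x)·a(x) + t(x)·f(x) with s(x) ≡ 10x^2 + 13x + 1 (mod f), so (10x^2 + 13x + 1)·a(x) ≡ 11 (mod f). Multiplying by 11^(-1) ≡ 14 in F_17 gives a(x)^(-1) ≡ 14·(10x^2 + 13x + 1) ≡ 4x^2 + 12x + 14 (mod f). Check: (7x^2 + 6x + 11)·(4x^2 + 12x + 14) = 11x^4 + 6x^3 + 10x^2 + 12x + 1 ≡ 1 (mod x^3 + 16x^2 + 4x + 15).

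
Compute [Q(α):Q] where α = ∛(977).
[Q(α):Q] = 3

The minimal polynomial of α is x^3 - 977, irreducible over Q since 977 is not a perfect cube (so x^3 - 977 has no rational root). Hence [Q(α):Q] = deg(m_α) = 3.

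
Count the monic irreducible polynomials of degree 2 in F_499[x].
There are 124251 monic irreducible polynomials of degree 2 over F_499

Each element of F_{499^2} that lies in no proper subfield is a root of exactly one monic irreducible of degree 2 over F_499, and each such polynomial has 2 distinct roots in F_{499^2}. By Möbius inversion the count is N_499(2) = (1/2) Σ_{d|2} μ(2/d) · 499^d = (1/2)(μ(2)·499^1 + μ(1)·499^2) = 248502/2 = 124251.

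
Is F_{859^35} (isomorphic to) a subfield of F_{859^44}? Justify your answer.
No: F_{859^35} is not a subfield of F_{859^44}

F_{p^m} embeds in F_{p^n} iff m | n. Here 35 ∤ 44 (since 44 = 1·35 + 9 with remainder 9 ≠ 0), so F_{859^35} is not a subfield of F_{859^44}. Equivalently: if it were, the tower law would give 35 = [F_{859^35}:F_859] dividing [F_{859^44}:F_859] = 44, contradiction.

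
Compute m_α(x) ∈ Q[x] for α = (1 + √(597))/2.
m_α(x) = x^2 - x - 149

From 2α - 1 = √(597), squaring gives (2α - 1)^2 = 597, i.e. 4α^2 - 4α + 1 = 597, so α^2 - α + (1 - 597)/4 = 0. Since 597 ≡ 1 (mod 4), (1 - 597)/4 = -149 ∈ Z. The polynomial x^2 - x - 149 has discriminant 1 - 4·(-149) = 597, which is not a perfect square in Q (d = 597 is squarefree and ≠ 1), so x^2 - x - 149 is irreducible over Q. It is the minimal polynomial of α.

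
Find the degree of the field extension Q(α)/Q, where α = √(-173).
[Q(α):Q] = 2

[Q(α):Q] equals the degree of the minimal polynomial of α. Here α^2 = -173 and x^2 + 173 is irreducible (d = -173 is squarefree, ≠ 1, hence not a square), so deg(m_α) = 2. Thus [Q(α):Q] = 2.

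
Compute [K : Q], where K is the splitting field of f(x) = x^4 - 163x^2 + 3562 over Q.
[K : Q] = 4

Solving the quadratic in x^2: x^2 = (163 ± √(163^2 - 4·3562))/2 = (163 ± √12321)/2 = (163 ± 111)/2, giving x^2 = 26 or x^2 = 137. So f(x) = (x^2 - 26)(x^2 - 137) and the roots of f are ±√26, ±√137. Hence the splitting field is K = Q(√26, √137). Since 26 and 137 are distinct squarefree integers > 1, their product 3562 is not a perfect square, so √137 ∉ Q(√26). By the tower law [K:Q] = [Q(√26,√137):Q(√26)] · [Q(√26):Q] = 2 · 2 = 4.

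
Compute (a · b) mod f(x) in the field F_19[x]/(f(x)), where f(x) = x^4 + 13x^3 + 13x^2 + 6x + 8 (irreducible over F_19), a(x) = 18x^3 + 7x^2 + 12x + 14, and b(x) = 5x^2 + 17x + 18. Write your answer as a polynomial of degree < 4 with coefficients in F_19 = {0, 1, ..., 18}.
a · b ≡ 2x^3 + 16x^2 + 15x + 6 (mod f(x))

Multiply in F_19[x]: a(x)·b(x) = (18x^3 + 7x^2 + 12x + 14)·(5x^2 + 17x + 18) = 14x^5 + 18x^4 + 9x^3 + x^2 + 17x + 5. This has degree ≥ 4, so divide by f(x) over F_19: 14x^5 + 18x^4 + 9x^3 + x^2 + 17x + 5 = (14x + 7)·(x^4 + 13x^3 + 13x^2 + 6x + 8) + (2x^3 + 16x^2 + 15x + 6). Hence a·b ≡ 2x^3 + 16x^2 + 15x + 6 (mod f). (F_19[x]/(f) is a field with 19^4 = 130321 elements since f is irreducible of degree 4.)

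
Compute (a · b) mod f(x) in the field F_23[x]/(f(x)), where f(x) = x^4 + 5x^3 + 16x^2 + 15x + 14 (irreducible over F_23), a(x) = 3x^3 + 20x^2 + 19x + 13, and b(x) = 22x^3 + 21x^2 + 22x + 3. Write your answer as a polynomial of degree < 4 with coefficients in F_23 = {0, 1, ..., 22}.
a · b ≡ 3x^2 + 20x + 17 (mod f(x))

Multiply in F_23[x]: a(x)·b(x) = (3x^3 + 20x^2 + 19x + 13)·(22x^3 + 21x^2 + 22x + 3) = 20x^6 + 20x^5 + 7x^4 + 7x^3 + 15x^2 + 21x + 16. This has degree ≥ 4, so divide by f(x) over F_23: 20x^6 + 20x^5 + 7x^4 + 7x^3 + 15x^2 + 21x + 16 = (20x^2 + 12x + 18)·(x^4 + 5x^3 + 16x^2 + 15x + 14) + (3x^2 + 20x + 17). Hence a·b ≡ 3x^2 + 20x + 17 (mod f). (F_23[x]/(f) is a field with 23^4 = 279841 elements since f is irreducible of degree 4.)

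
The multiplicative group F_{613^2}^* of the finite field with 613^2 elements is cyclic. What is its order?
|F_{613^2}^*| = 375768

F_{613^2} has 613^2 = 375769 elements; its multiplicative group consists of all nonzero elements, so |F_{613^2}^*| = 375769 - 1 = 375768. (It is cyclic since any finite subgroup of the multiplicative group of a field is cyclic.)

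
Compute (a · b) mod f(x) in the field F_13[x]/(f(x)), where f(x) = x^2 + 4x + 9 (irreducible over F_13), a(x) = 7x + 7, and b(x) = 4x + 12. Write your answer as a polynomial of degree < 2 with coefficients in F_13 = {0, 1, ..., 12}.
a · b ≡ 1 (mod f(x))

Multiply in F_13[x]: a(x)·b(x) = (7x + 7)·(4x + 12) = 2x^2 + 8x + 6. This has degree ≥ 2, so divide by f(x) over F_13: 2x^2 + 8x + 6 = (2)·(x^2 + 4x + 9) + (1). Hence a·b ≡ 1 (mod f). (F_13[x]/(f) is a field with 13^2 = 169 elements since f is irreducible of degree 2.)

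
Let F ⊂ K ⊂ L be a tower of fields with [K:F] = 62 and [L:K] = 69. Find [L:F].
[L:F] = 4278

The tower law says that for any tower of field extensions F ⊂ K ⊂ L with finite degrees, [L:F] = [L:K] · [K:F]. Here this gives [L:F] = 69 · 62 = 4278.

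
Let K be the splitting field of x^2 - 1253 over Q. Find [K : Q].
[K : Q] = 2

f(x) = x^2 - 1253 factors as (x - √1253)(x + √1253). The splitting field is K = Q(√1253). Since 1253 is squarefree and > 1, it is not a perfect square, so x^2 - 1253 is irreducible over Q and [Q(√1253) : Q] = 2. Hence [K : Q] = 2.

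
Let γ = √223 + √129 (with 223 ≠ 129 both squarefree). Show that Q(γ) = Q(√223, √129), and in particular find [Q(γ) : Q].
[Q(γ) : Q] = 4 (equivalently, Q(γ) = Q(√223, √129))

Obviously Q(γ) ⊆ Q(√223, √129), and [Q(√223, √129):Q] = 4 (since 223, 129 are distinct squarefree integers > 1 with 28767 not a perfect square). To show equality we compute the minimal polynomial of γ. From γ = √223 + √129: γ^2 = 223 + 2√(28767) + 129 = 352 + 2√(28767), so γ^2 - 352 = 2√(28767); squaring, (γ^2 - 352)^2 = 4·28767, i.e. γ^4 - 704γ^2 + 123904 - 115068 = 0, i.e. γ^4 - 704γ^2 + 8836 = 0. So γ is a root of x^4 - 704x^2 + 8836. This polynomial is irreducible over Q: it has no rational root (each ±√223 ± √129 is irrational), and any factorization into two quadratics over Q would force √(28767) ∈ Q (pairing opposite roots) or √223, √129 ∈ Q (other pairings), all impossible. Hence [Q(γ):Q] = 4 = [Q(√223, √129):Q], so Q(γ) = Q(√223, √129).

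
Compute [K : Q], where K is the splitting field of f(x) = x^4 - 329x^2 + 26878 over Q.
[K : Q] = 4

Solving the quadratic in x^2: x^2 = (329 ± √(329^2 - 4·26878))/2 = (329 ± √729)/2 = (329 ± 27)/2, giving x^2 = 178 or x^2 = 151. So f(x) = (x^2 - 178)(x^2 - 151) and the roots of f are ±√178, ±√151. Hence the splitting field is K = Q(√178, √151). Since 178 and 151 are distinct squarefree integers > 1, their product 26878 is not a perfect square, so √151 ∉ Q(√178). By the tower law [K:Q] = [Q(√178,√151):Q(√178)] · [Q(√178):Q] = 2 · 2 = 4.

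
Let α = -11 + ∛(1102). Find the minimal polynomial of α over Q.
m_α(x) = x^3 + 33x^2 + 363x + 229

Set β = α + 11 = ∛(1102), so β^3 = 1102. Then (α + 11)^3 - 1102 = 0, i.e. α is a root of g(x) = (x + 11)^3 - 1102 = x^3 + 33x^2 + 363x + 229. Since g(x) = h(x + 11) where h(x) = x^3 - 1102, and h is irreducible over Q (because 1102 is not a perfect cube, so h has no rational root, and a monic cubic with no rational root is irreducible), g is also irreducible (irreducibility is preserved under the substitution x → x + 11). Hence m_α(x) = x^3 + 33x^2 + 363x + 229.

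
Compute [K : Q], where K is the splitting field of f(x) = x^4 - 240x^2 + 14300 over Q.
[K : Q] = 4

Solving the quadratic in x^2: x^2 = (240 ± √(240^2 - 4·14300))/2 = (240 ± √400)/2 = (240 ± 20)/2, giving x^2 = 130 or x^2 = 110. So f(x) = (x^2 - 130)(x^2 - 110) and the roots of f are ±√130, ±√110. Hence the splitting field is K = Q(√130, √110). Since 130 and 110 are distinct squarefree integers > 1, their product 14300 is not a perfect square, so √110 ∉ Q(√130). By the tower law [K:Q] = [Q(√130,√110):Q(√130)] · [Q(√130):Q] = 2 · 2 = 4.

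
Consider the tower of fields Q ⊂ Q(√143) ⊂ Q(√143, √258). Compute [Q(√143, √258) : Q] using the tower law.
[Q(√143, √258) : Q] = 4

[Q(√143):Q] = 2 (min poly x^2 - 143, irreducible since 143 is squarefree > 1). For the top step, suppose √258 ∈ Q(√143), say √258 = c + d√143 with c, d ∈ Q. Squaring: 258 = c^2 + 143d^2 + 2cd√143. Since √143 ∉ Q this forces 2cd = 0. If d = 0 then √258 = c ∈ Q, contradicting 258 squarefree > 1. If c = 0 then 258 = 143d^2, so 143·258 = (143d)^2 is a perfect square in Q — but 143·258 = 36894 is not a perfect square (since 143 and 258 are distinct squarefree integers). Contradiction. Hence √258 ∉ Q(√143), so x^2 - 258 stays irreducible over Q(√143) and [Q(√143, √258) : Q(√143)] = 2. By the tower law, [Q(√143, √258) : Q] = 2 · 2 = 4.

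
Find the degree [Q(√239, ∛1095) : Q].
[Q(√239, ∛1095) : Q] = 6

Let L = Q(√239, ∛1095). Since Q(√239) ⊂ L and [Q(√239):Q] = 2, the tower law gives 2 | [L:Q]. Likewise Q(∛1095) ⊂ L with [Q(∛1095):Q] = 3 (because 1095 is not a perfect cube), so 3 | [L:Q]. As gcd(2,3) = 1, [L:Q] is divisible by 6. Conversely L is generated over Q by √239 and ∛1095, so [L:Q] ≤ 2·3 = 6. Therefore [Q(√239, ∛1095) : Q] = 6.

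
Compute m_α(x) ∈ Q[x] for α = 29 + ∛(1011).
m_α(x) = x^3 - 87x^2 + 2523x - 25400

Set β = α - 29 = ∛(1011), so β^3 = 1011. Then (α - 29)^3 - 1011 = 0, i.e. α is a root of g(x) = (x - 29)^3 - 1011 = x^3 - 87x^2 + 2523x - 25400. Since g(x) = h(x - 29) where h(x) = x^3 - 1011, and h is irreducible over Q (because 1011 is not a perfect cube, so h has no rational root, and a monic cubic with no rational root is irreducible), g is also irreducible (irreducibility is preserved under the substitution x → x - 29). Hence m_α(x) = x^3 - 87x^2 + 2523x - 25400.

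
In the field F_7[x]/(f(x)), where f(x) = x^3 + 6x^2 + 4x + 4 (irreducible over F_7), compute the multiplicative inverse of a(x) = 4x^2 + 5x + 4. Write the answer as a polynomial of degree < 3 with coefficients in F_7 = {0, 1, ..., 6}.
a(x)^(-1) ≡ 5x^2 + 4x (mod f(x))

Since f is irreducible over F_7, F_7[x]/(f) is a field and a(x) ≠ 0 has an inverse. Apply the extended Euclidean algorithm to f(x) and a(x) in F_7[x]: f(x) = (2x + 6)·a(x) + (x + 1);  a(x) = (4x + 1)·(x + 1) + (3). The last nonzero remainder is the constant 3 = gcd(f, a) in F_7. Back-substituting through the division chain expresses 3 = s(x)·a(x) + t(x)·f(x) with s(x) ≡ x^2 + 5x (mod f), so (x^2 + 5x)·a(x) ≡ 3 (mod f). Multiplying by 3^(-1) ≡ 5 in F_7 gives a(x)^(-1) ≡ 5·(x^2 + 5x) ≡ 5x^2 + 4x (mod f). Check: (4x^2 + 5x + 4)·(5x^2 + 4x) = 6x^4 + 6x^3 + 5x^2 + 2x ≡ 1 (mod x^3 + 6x^2 + 4x + 4).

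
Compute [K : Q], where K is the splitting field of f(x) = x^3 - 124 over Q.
[K : Q] = 6

The roots of x^3 - 124 are ∛124, ω∛124, ω^2∛124 where ω = e^(2πi/3) is a primitive cube root of unity, so K = Q(∛124, ω). Now [Q(∛124):Q] = 3 (since 124 is not a perfect cube, x^3 - 124 is irreducible) and [Q(ω):Q] = 2. Both 2 and 3 divide [K:Q], and [K:Q] ≤ 3·2 = 6, so [K:Q] = 6. (Equivalently: Q(∛124) ⊂ R but ω ∉ R, so [K : Q(∛124)] = 2.)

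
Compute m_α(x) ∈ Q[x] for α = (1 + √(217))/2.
m_α(x) = x^2 - x - 54

From 2α - 1 = √(217), squaring gives (2α - 1)^2 = 217, i.e. 4α^2 - 4α + 1 = 217, so α^2 - α + (1 - 217)/4 = 0. Since 217 ≡ 1 (mod 4), (1 - 217)/4 = -54 ∈ Z. The polynomial x^2 - x - 54 has discriminant 1 - 4·(-54) = 217, which is not a perfect square in Q (d = 217 is squarefree and ≠ 1), so x^2 - x - 54 is irreducible over Q. It is the minimal polynomial of α.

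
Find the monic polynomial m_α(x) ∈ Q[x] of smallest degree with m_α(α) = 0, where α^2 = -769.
m_α(x) = x^2 + 769

α satisfies α^2 + 769 = 0, so x^2 + 769 annihilates α. Since d = -769 is squarefree and ≠ 1, it is not a perfect square in Q, so x^2 + 769 has no rational root and is therefore irreducible over Q (a degree-2 polynomial over a field is irreducible iff it has no root). Hence m_α(x) = x^2 + 769.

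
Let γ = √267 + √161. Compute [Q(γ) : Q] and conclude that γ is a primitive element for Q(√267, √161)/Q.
[Q(γ) : Q] = 4 (equivalently, Q(γ) = Q(√267, √161))

Obviously Q(γ) ⊆ Q(√267, √161), and [Q(√267, √161):Q] = 4 (since 267, 161 are distinct squarefree integers > 1 with 42987 not a perfect square). To show equality we compute the minimal polynomial of γ. From γ = √267 + √161: γ^2 = 267 + 2√(42987) + 161 = 428 + 2√(42987), so γ^2 - 428 = 2√(42987); squaring, (γ^2 - 428)^2 = 4·42987, i.e. γ^4 - 856γ^2 + 183184 - 171948 = 0, i.e. γ^4 - 856γ^2 + 11236 = 0. So γ is a root of x^4 - 856x^2 + 11236. This polynomial is irreducible over Q: it has no rational root (each ±√267 ± √161 is irrational), and any factorization into two quadratics over Q would force √(42987) ∈ Q (pairing opposite roots) or √267, √161 ∈ Q (other pairings), all impossible. Hence [Q(γ):Q] = 4 = [Q(√267, √161):Q], so Q(γ) = Q(√267, √161).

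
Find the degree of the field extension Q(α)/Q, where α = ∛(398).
[Q(α):Q] = 3

The minimal polynomial of α is x^3 - 398, irreducible over Q since 398 is not a perfect cube (so x^3 - 398 has no rational root). Hence [Q(α):Q] = deg(m_α) = 3.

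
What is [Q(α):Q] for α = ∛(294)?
[Q(α):Q] = 3

The minimal polynomial of α is x^3 - 294, irreducible over Q since 294 is not a perfect cube (so x^3 - 294 has no rational root). Hence [Q(α):Q] = deg(m_α) = 3.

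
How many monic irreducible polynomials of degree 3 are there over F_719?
There are 123898080 monic irreducible polynomials of degree 3 over F_719

Each element of F_{719^3} that lies in no proper subfield is a root of exactly one monic irreducible of degree 3 over F_719, and each such polynomial has 3 distinct roots in F_{719^3}. By Möbius inversion the count is N_719(3) = (1/3) Σ_{d|3} μ(3/d) · 719^d = (1/3)(μ(3)·719^1 + μ(1)·719^3) = 371694240/3 = 123898080.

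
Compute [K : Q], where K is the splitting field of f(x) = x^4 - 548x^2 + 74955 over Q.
[K : Q] = 4

Solving the quadratic in x^2: x^2 = (548 ± √(548^2 - 4·74955))/2 = (548 ± √484)/2 = (548 ± 22)/2, giving x^2 = 263 or x^2 = 285. So f(x) = (x^2 - 263)(x^2 - 285) and the roots of f are ±√263, ±√285. Hence the splitting field is K = Q(√263, √285). Since 263 and 285 are distinct squarefree integers > 1, their product 74955 is not a perfect square, so √285 ∉ Q(√263). By the tower law [K:Q] = [Q(√263,√285):Q(√263)] · [Q(√263):Q] = 2 · 2 = 4.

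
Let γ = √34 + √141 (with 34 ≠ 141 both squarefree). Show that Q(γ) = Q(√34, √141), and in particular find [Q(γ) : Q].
[Q(γ) : Q] = 4 (equivalently, Q(γ) = Q(√34, √141))

Obviously Q(γ) ⊆ Q(√34, √141), and [Q(√34, √141):Q] = 4 (since 34, 141 are distinct squarefree integers > 1 with 4794 not a perfect square). To show equality we compute the minimal polynomial of γ. From γ = √34 + √141: γ^2 = 34 + 2√(4794) + 141 = 175 + 2√(4794), so γ^2 - 175 = 2√(4794); squaring, (γ^2 - 175)^2 = 4·4794, i.e. γ^4 - 350γ^2 + 30625 - 19176 = 0, i.e. γ^4 - 350γ^2 + 11449 = 0. So γ is a root of x^4 - 350x^2 + 11449. This polynomial is irreducible over Q: it has no rational root (each ±√34 ± √141 is irrational), and any factorization into two quadratics over Q would force √(4794) ∈ Q (pairing opposite roots) or √34, √141 ∈ Q (other pairings), all impossible. Hence [Q(γ):Q] = 4 = [Q(√34, √141):Q], so Q(γ) = Q(√34, √141).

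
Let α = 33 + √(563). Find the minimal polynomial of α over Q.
m_α(x) = x^2 - 66x + 526

From α - 33 = √(563), squaring gives (α - 33)^2 = 563, i.e. α^2 - 66α + 1089 = 563, so α^2 - 66α + 526 = 0. The discriminant of x^2 - 66x + 526 is (-66)^2 - 4·(526) = 4356 - 2104 = 2252, and 4·(563) is not a perfect square in Q since 563 is squarefree and ≠ 1. Hence x^2 - 66x + 526 is irreducible over Q and is the minimal polynomial of α.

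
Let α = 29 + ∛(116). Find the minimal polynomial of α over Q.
m_α(x) = x^3 - 87x^2 + 2523x - 24505

Set β = α - 29 = ∛(116), so β^3 = 116. Then (α - 29)^3 - 116 = 0, i.e. α is a root of g(x) = (x - 29)^3 - 116 = x^3 - 87x^2 + 2523x - 24505. Since g(x) = h(x - 29) where h(x) = x^3 - 116, and h is irreducible over Q (because 116 is not a perfect cube, so h has no rational root, and a monic cubic with no rational root is irreducible), g is also irreducible (irreducibility is preserved under the substitution x → x - 29). Hence m_α(x) = x^3 - 87x^2 + 2523x - 24505.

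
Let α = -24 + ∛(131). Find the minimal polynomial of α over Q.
m_α(x) = x^3 + 72x^2 + 1728x + 13693

Set β = α + 24 = ∛(131), so β^3 = 131. Then (α + 24)^3 - 131 = 0, i.e. α is a root of g(x) = (x + 24)^3 - 131 = x^3 + 72x^2 + 1728x + 13693. Since g(x) = h(x + 24) where h(x) = x^3 - 131, and h is irreducible over Q (because 131 is not a perfect cube, so h has no rational root, and a monic cubic with no rational root is irreducible), g is also irreducible (irreducibility is preserved under the substitution x → x + 24). Hence m_α(x) = x^3 + 72x^2 + 1728x + 13693.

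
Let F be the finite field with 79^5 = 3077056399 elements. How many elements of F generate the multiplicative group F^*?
There are φ(3077056398) = 946786560 primitive elements

F_q^* is cyclic of order q - 1 = 3077056398. A cyclic group of order m has exactly φ(m) generators. Here m = 3077056398 = 2 · 3 · 13 · 39449441, so the number of primitive elements is φ(3077056398) = 946786560.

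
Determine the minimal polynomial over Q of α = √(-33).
m_α(x) = x^2 + 33

α satisfies α^2 + 33 = 0, so x^2 + 33 annihilates α. Since d = -33 is squarefree and ≠ 1, it is not a perfect square in Q, so x^2 + 33 has no rational root and is therefore irreducible over Q (a degree-2 polynomial over a field is irreducible iff it has no root). Hence m_α(x) = x^2 + 33.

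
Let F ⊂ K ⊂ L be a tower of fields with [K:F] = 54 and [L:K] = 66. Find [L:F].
[L:F] = 3564

The tower law says that for any tower of field extensions F ⊂ K ⊂ L with finite degrees, [L:F] = [L:K] · [K:F]. Here this gives [L:F] = 66 · 54 = 3564.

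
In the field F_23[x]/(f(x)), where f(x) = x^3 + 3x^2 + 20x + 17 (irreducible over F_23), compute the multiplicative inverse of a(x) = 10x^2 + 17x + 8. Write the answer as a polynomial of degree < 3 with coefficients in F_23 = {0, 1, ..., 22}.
a(x)^(-1) ≡ 13x^2 + 9x + 22 (mod f(x))

Since f is irreducible over F_23, F_23[x]/(f) is a field and a(x) ≠ 0 has an inverse. Apply the extended Euclidean algorithm to f(x) and a(x) in F_23[x]: f(x) = (7x + 16)·a(x) + (14x + 4);  a(x) = (4x + 5)·(14x + 4) + (11). The last nonzero remainder is the constant 11 = gcd(f, a) in F_23. Back-substituting through the division chain expresses 11 = s(x)·a(x) + t(x)·f(x) with s(x) ≡ 5x^2 + 7x + 12 (mod f), so (5x^2 + 7x + 12)·a(x) ≡ 11 (mod f). Multiplying by 11^(-1) ≡ 21 in F_23 gives a(x)^(-1) ≡ 21·(5x^2 + 7x + 12) ≡ 13x^2 + 9x + 22 (mod f). Check: (10x^2 + 17x + 8)·(13x^2 + 9x + 22) = 15x^4 + 12x^3 + 17x^2 + 9x + 15 ≡ 1 (mod x^3 + 3x^2 + 20x + 17).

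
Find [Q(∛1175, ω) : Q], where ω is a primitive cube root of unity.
[Q(∛1175, ω) : Q] = 6

[Q(∛1175):Q] = 3 (min poly x^3 - 1175, irreducible since 1175 is not a perfect cube). [Q(ω):Q] = 2 (min poly x^2 + x + 1). Since Q(∛1175) ⊂ R and ω ∉ R, we have ω ∉ Q(∛1175), so x^2 + x + 1 remains irreducible over Q(∛1175) and [Q(∛1175, ω) : Q(∛1175)] = 2. By the tower law, [Q(∛1175, ω) : Q] = 3 · 2 = 6. (In fact Q(∛1175, ω) is the splitting field of x^3 - 1175 over Q.)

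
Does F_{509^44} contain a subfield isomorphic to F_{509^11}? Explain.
Yes: F_{509^11} is a subfield of F_{509^44}

F_{p^m} embeds in F_{p^n} iff m | n (since F_{p^n} is the splitting field of x^(p^n) - x, and F_{p^m} ⊂ F_{p^n} forces p^n to be a power of p^m, i.e. m | n; conversely if m | n then every root of x^(p^m) - x is a root of x^(p^n) - x). Here 11 | 44 (since 44 = 4·11), so F_{509^11} is a subfield of F_{509^44}, and [F_{509^44} : F_{509^11}] = 44/11 = 4.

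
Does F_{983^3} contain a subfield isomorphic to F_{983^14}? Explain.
No: F_{983^14} is not a subfield of F_{983^3}

F_{p^m} embeds in F_{p^n} iff m | n. Here 14 ∤ 3 (since 3 = 0·14 + 3 with remainder 3 ≠ 0), so F_{983^14} is not a subfield of F_{983^3}. Equivalently: if it were, the tower law would give 14 = [F_{983^14}:F_983] dividing [F_{983^3}:F_983] = 3, contradiction.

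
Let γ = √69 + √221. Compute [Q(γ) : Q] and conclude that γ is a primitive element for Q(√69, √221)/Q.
[Q(γ) : Q] = 4 (equivalently, Q(γ) = Q(√69, √221))

Obviously Q(γ) ⊆ Q(√69, √221), and [Q(√69, √221):Q] = 4 (since 69, 221 are distinct squarefree integers > 1 with 15249 not a perfect square). To show equality we compute the minimal polynomial of γ. From γ = √69 + √221: γ^2 = 69 + 2√(15249) + 221 = 290 + 2√(15249), so γ^2 - 290 = 2√(15249); squaring, (γ^2 - 290)^2 = 4·15249, i.e. γ^4 - 580γ^2 + 84100 - 60996 = 0, i.e. γ^4 - 580γ^2 + 23104 = 0. So γ is a root of x^4 - 580x^2 + 23104. This polynomial is irreducible over Q: it has no rational root (each ±√69 ± √221 is irrational), and any factorization into two quadratics over Q would force √(15249) ∈ Q (pairing opposite roots) or √69, √221 ∈ Q (other pairings), all impossible. Hence [Q(γ):Q] = 4 = [Q(√69, √221):Q], so Q(γ) = Q(√69, √221).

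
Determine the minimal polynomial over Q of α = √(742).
m_α(x) = x^2 - 742

α satisfies α^2 - 742 = 0, so x^2 - 742 annihilates α. Since d = 742 is squarefree and ≠ 1, it is not a perfect square in Q, so x^2 - 742 has no rational root and is therefore irreducible over Q (a degree-2 polynomial over a field is irreducible iff it has no root). Hence m_α(x) = x^2 - 742.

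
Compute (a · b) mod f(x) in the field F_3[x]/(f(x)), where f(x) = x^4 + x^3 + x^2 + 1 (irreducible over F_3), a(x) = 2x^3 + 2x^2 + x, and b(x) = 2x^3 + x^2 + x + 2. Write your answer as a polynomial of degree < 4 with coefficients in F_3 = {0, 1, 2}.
a · b ≡ 2x^3 + x^2 (mod f(x))

Multiply in F_3[x]: a(x)·b(x) = (2x^3 + 2x^2 + x)·(2x^3 + x^2 + x + 2) = x^6 + x^3 + 2x^2 + 2x. This has degree ≥ 4, so divide by f(x) over F_3: x^6 + x^3 + 2x^2 + 2x = (x^2 + 2x)·(x^4 + x^3 + x^2 + 1) + (2x^3 + x^2). Hence a·b ≡ 2x^3 + x^2 (mod f). (F_3[x]/(f) is a field with 3^4 = 81 elements since f is irreducible of degree 4.)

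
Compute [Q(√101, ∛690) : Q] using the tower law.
[Q(√101, ∛690) : Q] = 6

Let L = Q(√101, ∛690). Since Q(√101) ⊂ L and [Q(√101):Q] = 2, the tower law gives 2 | [L:Q]. Likewise Q(∛690) ⊂ L with [Q(∛690):Q] = 3 (because 690 is not a perfect cube), so 3 | [L:Q]. As gcd(2,3) = 1, [L:Q] is divisible by 6. Conversely L is generated over Q by √101 and ∛690, so [L:Q] ≤ 2·3 = 6. Therefore [Q(√101, ∛690) : Q] = 6.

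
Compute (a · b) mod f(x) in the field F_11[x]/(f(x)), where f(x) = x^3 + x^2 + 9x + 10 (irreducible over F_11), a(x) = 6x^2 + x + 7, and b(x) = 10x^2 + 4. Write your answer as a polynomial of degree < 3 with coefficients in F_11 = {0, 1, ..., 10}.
a · b ≡ 8x (mod f(x))

Multiply in F_11[x]: a(x)·b(x) = (6x^2 + x + 7)·(10x^2 + 4) = 5x^4 + 10x^3 + 6x^2 + 4x + 6. This has degree ≥ 3, so divide by f(x) over F_11: 5x^4 + 10x^3 + 6x^2 + 4x + 6 = (5x + 5)·(x^3 + x^2 + 9x + 10) + (8x). Hence a·b ≡ 8x (mod f). (F_11[x]/(f) is a field with 11^3 = 1331 elements since f is irreducible of degree 3.)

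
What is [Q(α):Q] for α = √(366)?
[Q(α):Q] = 2

[Q(α):Q] equals the degree of the minimal polynomial of α. Here α^2 = 366 and x^2 - 366 is irreducible (d = 366 is squarefree, ≠ 1, hence not a square), so deg(m_α) = 2. Thus [Q(α):Q] = 2.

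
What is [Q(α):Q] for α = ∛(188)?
[Q(α):Q] = 3

The minimal polynomial of α is x^3 - 188, irreducible over Q since 188 is not a perfect cube (so x^3 - 188 has no rational root). Hence [Q(α):Q] = deg(m_α) = 3.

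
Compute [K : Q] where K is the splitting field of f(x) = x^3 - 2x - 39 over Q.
[K : Q] = 6

By the rational root test, any rational root of the monic integer polynomial f(x) = x^3 - 2x - 39 must be an integer dividing the constant term -39, i.e. one of ±{1, 3, 13, 39}. Evaluating: f(1) = -40, f(-1) = -38, f(3) = -18, f(-3) = -60, f(13) = 2132, f(-13) = -2210, f(39) = 59202, f(-39) = -59280; none is 0, so f has no rational root and is therefore irreducible over Q (a cubic with no linear factor over a field is irreducible). For an irreducible cubic, the Galois group is A_3 or S_3 according as the discriminant disc(f) = -4a^3 - 27b^2 = -4·(-2)^3 - 27·(-39)^2 = -41035 is or is not a square in Q. Here disc(f) = -41035 is not a perfect square in Q, so the Galois group of f over Q is not contained in A_3 and must be all of S_3. The splitting field has degree |S_3| = 6 over Q, so [K : Q] = 6.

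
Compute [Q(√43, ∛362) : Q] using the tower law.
[Q(√43, ∛362) : Q] = 6

Let L = Q(√43, ∛362). Since Q(√43) ⊂ L and [Q(√43):Q] = 2, the tower law gives 2 | [L:Q]. Likewise Q(∛362) ⊂ L with [Q(∛362):Q] = 3 (because 362 is not a perfect cube), so 3 | [L:Q]. As gcd(2,3) = 1, [L:Q] is divisible by 6. Conversely L is generated over Q by √43 and ∛362, so [L:Q] ≤ 2·3 = 6. Therefore [Q(√43, ∛362) : Q] = 6.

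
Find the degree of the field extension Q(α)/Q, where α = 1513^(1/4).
[Q(α):Q] = 4

α is a root of x^4 - 1513. By Eisenstein's criterion at the prime p = 17 (which divides the constant term 1513 but p^2 = 289 does not, since 1513 is squarefree), x^4 - 1513 is irreducible over Q. Hence [Q(α):Q] = 4.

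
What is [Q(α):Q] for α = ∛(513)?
[Q(α):Q] = 3

The minimal polynomial of α is x^3 - 513, irreducible over Q since 513 is not a perfect cube (so x^3 - 513 has no rational root). Hence [Q(α):Q] = deg(m_α) = 3.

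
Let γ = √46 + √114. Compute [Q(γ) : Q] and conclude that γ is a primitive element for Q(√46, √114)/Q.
[Q(γ) : Q] = 4 (equivalently, Q(γ) = Q(√46, √114))

Obviously Q(γ) ⊆ Q(√46, √114), and [Q(√46, √114):Q] = 4 (since 46, 114 are distinct squarefree integers > 1 with 5244 not a perfect square). To show equality we compute the minimal polynomial of γ. From γ = √46 + √114: γ^2 = 46 + 2√(5244) + 114 = 160 + 2√(5244), so γ^2 - 160 = 2√(5244); squaring, (γ^2 - 160)^2 = 4·5244, i.e. γ^4 - 320γ^2 + 25600 - 20976 = 0, i.e. γ^4 - 320γ^2 + 4624 = 0. So γ is a root of x^4 - 320x^2 + 4624. This polynomial is irreducible over Q: it has no rational root (each ±√46 ± √114 is irrational), and any factorization into two quadratics over Q would force √(5244) ∈ Q (pairing opposite roots) or √46, √114 ∈ Q (other pairings), all impossible. Hence [Q(γ):Q] = 4 = [Q(√46, √114):Q], so Q(γ) = Q(√46, √114).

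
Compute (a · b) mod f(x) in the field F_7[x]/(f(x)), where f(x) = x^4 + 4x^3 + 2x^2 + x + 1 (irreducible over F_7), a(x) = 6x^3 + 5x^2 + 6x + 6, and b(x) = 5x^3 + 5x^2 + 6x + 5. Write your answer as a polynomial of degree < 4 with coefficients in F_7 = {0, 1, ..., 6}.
a · b ≡ x^3 + 6x^2 + x + 5 (mod f(x))

Multiply in F_7[x]: a(x)·b(x) = (6x^3 + 5x^2 + 6x + 6)·(5x^3 + 5x^2 + 6x + 5) = 2x^6 + 6x^5 + x^3 + 3x + 2. This has degree ≥ 4, so divide by f(x) over F_7: 2x^6 + 6x^5 + x^3 + 3x + 2 = (2x^2 + 5x + 4)·(x^4 + 4x^3 + 2x^2 + x + 1) + (x^3 + 6x^2 + x + 5). Hence a·b ≡ x^3 + 6x^2 + x + 5 (mod f). (F_7[x]/(f) is a field with 7^4 = 2401 elements since f is irreducible of degree 4.)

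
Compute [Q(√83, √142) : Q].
[Q(√83, √142) : Q] = 4

[Q(√83):Q] = 2 (min poly x^2 - 83, irreducible since 83 is squarefree > 1). For the top step, suppose √142 ∈ Q(√83), say √142 = c + d√83 with c, d ∈ Q. Squaring: 142 = c^2 + 83d^2 + 2cd√83. Since √83 ∉ Q this forces 2cd = 0. If d = 0 then √142 = c ∈ Q, contradicting 142 squarefree > 1. If c = 0 then 142 = 83d^2, so 83·142 = (83d)^2 is a perfect square in Q — but 83·142 = 11786 is not a perfect square (since 83 and 142 are distinct squarefree integers). Contradiction. Hence √142 ∉ Q(√83), so x^2 - 142 stays irreducible over Q(√83) and [Q(√83, √142) : Q(√83)] = 2. By the tower law, [Q(√83, √142) : Q] = 2 · 2 = 4.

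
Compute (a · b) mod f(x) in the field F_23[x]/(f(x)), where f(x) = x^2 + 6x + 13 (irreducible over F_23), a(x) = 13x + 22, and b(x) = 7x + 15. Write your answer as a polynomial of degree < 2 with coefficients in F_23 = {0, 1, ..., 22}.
a · b ≡ 10x + 21 (mod f(x))

Multiply in F_23[x]: a(x)·b(x) = (13x + 22)·(7x + 15) = 22x^2 + 4x + 8. This has degree ≥ 2, so divide by f(x) over F_23: 22x^2 + 4x + 8 = (22)·(x^2 + 6x + 13) + (10x + 21). Hence a·b ≡ 10x + 21 (mod f). (F_23[x]/(f) is a field with 23^2 = 529 elements since f is irreducible of degree 2.)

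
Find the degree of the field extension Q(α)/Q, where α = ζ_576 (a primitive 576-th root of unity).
[Q(α):Q] = 192

The minimal polynomial of ζ_576 over Q is the 576-th cyclotomic polynomial Φ_576(x), which is irreducible over Q and has degree φ(576) = 192. Hence [Q(α):Q] = φ(576) = 192.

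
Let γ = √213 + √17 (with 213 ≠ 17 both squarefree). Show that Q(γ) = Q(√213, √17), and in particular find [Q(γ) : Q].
[Q(γ) : Q] = 4 (equivalently, Q(γ) = Q(√213, √17))

Obviously Q(γ) ⊆ Q(√213, √17), and [Q(√213, √17):Q] = 4 (since 213, 17 are distinct squarefree integers > 1 with 3621 not a perfect square). To show equality we compute the minimal polynomial of γ. From γ = √213 + √17: γ^2 = 213 + 2√(3621) + 17 = 230 + 2√(3621), so γ^2 - 230 = 2√(3621); squaring, (γ^2 - 230)^2 = 4·3621, i.e. γ^4 - 460γ^2 + 52900 - 14484 = 0, i.e. γ^4 - 460γ^2 + 38416 = 0. So γ is a root of x^4 - 460x^2 + 38416. This polynomial is irreducible over Q: it has no rational root (each ±√213 ± √17 is irrational), and any factorization into two quadratics over Q would force √(3621) ∈ Q (pairing opposite roots) or √213, √17 ∈ Q (other pairings), all impossible. Hence [Q(γ):Q] = 4 = [Q(√213, √17):Q], so Q(γ) = Q(√213, √17).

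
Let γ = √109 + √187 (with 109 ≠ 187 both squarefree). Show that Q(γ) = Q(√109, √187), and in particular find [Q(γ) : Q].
[Q(γ) : Q] = 4 (equivalently, Q(γ) = Q(√109, √187))

Obviously Q(γ) ⊆ Q(√109, √187), and [Q(√109, √187):Q] = 4 (since 109, 187 are distinct squarefree integers > 1 with 20383 not a perfect square). To show equality we compute the minimal polynomial of γ. From γ = √109 + √187: γ^2 = 109 + 2√(20383) + 187 = 296 + 2√(20383), so γ^2 - 296 = 2√(20383); squaring, (γ^2 - 296)^2 = 4·20383, i.e. γ^4 - 592γ^2 + 87616 - 81532 = 0, i.e. γ^4 - 592γ^2 + 6084 = 0. So γ is a root of x^4 - 592x^2 + 6084. This polynomial is irreducible over Q: it has no rational root (each ±√109 ± √187 is irrational), and any factorization into two quadratics over Q would force √(20383) ∈ Q (pairing opposite roots) or √109, √187 ∈ Q (other pairings), all impossible. Hence [Q(γ):Q] = 4 = [Q(√109, √187):Q], so Q(γ) = Q(√109, √187).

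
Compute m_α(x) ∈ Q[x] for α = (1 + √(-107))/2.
m_α(x) = x^2 - x + 27

From 2α - 1 = √(-107), squaring gives (2α - 1)^2 = -107, i.e. 4α^2 - 4α + 1 = -107, so α^2 - α + (1 + 107)/4 = 0. Since -107 ≡ 1 (mod 4), (1 + 107)/4 = 27 ∈ Z. The polynomial x^2 - x + 27 has discriminant 1 - 4·(27) = -107, which is not a perfect square in Q (d = -107 is squarefree and ≠ 1), so x^2 - x + 27 is irreducible over Q. It is the minimal polynomial of α.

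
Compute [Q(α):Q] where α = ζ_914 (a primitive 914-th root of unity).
[Q(α):Q] = 456

The minimal polynomial of ζ_914 over Q is the 914-th cyclotomic polynomial Φ_914(x), which is irreducible over Q and has degree φ(914) = 456. Hence [Q(α):Q] = φ(914) = 456.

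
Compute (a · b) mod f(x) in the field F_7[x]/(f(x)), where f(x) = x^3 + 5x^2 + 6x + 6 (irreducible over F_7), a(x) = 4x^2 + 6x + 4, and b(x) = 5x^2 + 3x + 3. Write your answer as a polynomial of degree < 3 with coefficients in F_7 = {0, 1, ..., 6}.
a · b ≡ 3x^2 + 6x + 3 (mod f(x))

Multiply in F_7[x]: a(x)·b(x) = (4x^2 + 6x + 4)·(5x^2 + 3x + 3) = 6x^4 + x^2 + 2x + 5. This has degree ≥ 3, so divide by f(x) over F_7: 6x^4 + x^2 + 2x + 5 = (6x + 5)·(x^3 + 5x^2 + 6x + 6) + (3x^2 + 6x + 3). Hence a·b ≡ 3x^2 + 6x + 3 (mod f). (F_7[x]/(f) is a field with 7^3 = 343 elements since f is irreducible of degree 3.)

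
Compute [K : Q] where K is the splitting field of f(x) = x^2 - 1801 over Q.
[K : Q] = 2

f(x) = x^2 - 1801 factors as (x - √1801)(x + √1801). The splitting field is K = Q(√1801). Since 1801 is squarefree and > 1, it is not a perfect square, so x^2 - 1801 is irreducible over Q and [Q(√1801) : Q] = 2. Hence [K : Q] = 2.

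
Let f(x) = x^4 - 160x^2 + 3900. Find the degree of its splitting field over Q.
[K : Q] = 4

Solving the quadratic in x^2: x^2 = (160 ± √(160^2 - 4·3900))/2 = (160 ± √10000)/2 = (160 ± 100)/2, giving x^2 = 130 or x^2 = 30. So f(x) = (x^2 - 130)(x^2 - 30) and the roots of f are ±√130, ±√30. Hence the splitting field is K = Q(√130, √30). Since 130 and 30 are distinct squarefree integers > 1, their product 3900 is not a perfect square, so √30 ∉ Q(√130). By the tower law [K:Q] = [Q(√130,√30):Q(√130)] · [Q(√130):Q] = 2 · 2 = 4.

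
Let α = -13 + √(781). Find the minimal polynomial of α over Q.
m_α(x) = x^2 + 26x - 612

From α + 13 = √(781), squaring gives (α + 13)^2 = 781, i.e. α^2 + 26α + 169 = 781, so α^2 + 26α - 612 = 0. The discriminant of x^2 + 26x - 612 is (26)^2 - 4·(-612) = 676 + 2448 = 3124, and 4·(781) is not a perfect square in Q since 781 is squarefree and ≠ 1. Hence x^2 + 26x - 612 is irreducible over Q and is the minimal polynomial of α.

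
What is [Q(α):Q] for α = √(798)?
[Q(α):Q] = 2

[Q(α):Q] equals the degree of the minimal polynomial of α. Here α^2 = 798 and x^2 - 798 is irreducible (d = 798 is squarefree, ≠ 1, hence not a square), so deg(m_α) = 2. Thus [Q(α):Q] = 2.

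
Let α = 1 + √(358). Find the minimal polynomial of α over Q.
m_α(x) = x^2 - 2x - 357

From α - 1 = √(358), squaring gives (α - 1)^2 = 358, i.e. α^2 - 2α + 1 = 358, so α^2 - 2α - 357 = 0. The discriminant of x^2 - 2x - 357 is (-2)^2 - 4·(-357) = 4 + 1428 = 1432, and 4·(358) is not a perfect square in Q since 358 is squarefree and ≠ 1. Hence x^2 - 2x - 357 is irreducible over Q and is the minimal polynomial of α.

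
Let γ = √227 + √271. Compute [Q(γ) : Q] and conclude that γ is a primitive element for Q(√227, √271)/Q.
[Q(γ) : Q] = 4 (equivalently, Q(γ) = Q(√227, √271))

Obviously Q(γ) ⊆ Q(√227, √271), and [Q(√227, √271):Q] = 4 (since 227, 271 are distinct squarefree integers > 1 with 61517 not a perfect square). To show equality we compute the minimal polynomial of γ. From γ = √227 + √271: γ^2 = 227 + 2√(61517) + 271 = 498 + 2√(61517), so γ^2 - 498 = 2√(61517); squaring, (γ^2 - 498)^2 = 4·61517, i.e. γ^4 - 996γ^2 + 248004 - 246068 = 0, i.e. γ^4 - 996γ^2 + 1936 = 0. So γ is a root of x^4 - 996x^2 + 1936. This polynomial is irreducible over Q: it has no rational root (each ±√227 ± √271 is irrational), and any factorization into two quadratics over Q would force √(61517) ∈ Q (pairing opposite roots) or √227, √271 ∈ Q (other pairings), all impossible. Hence [Q(γ):Q] = 4 = [Q(√227, √271):Q], so Q(γ) = Q(√227, √271).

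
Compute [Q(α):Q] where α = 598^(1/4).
[Q(α):Q] = 4

α is a root of x^4 - 598. By Eisenstein's criterion at the prime p = 2 (which divides the constant term 598 but p^2 = 4 does not, since 598 is squarefree), x^4 - 598 is irreducible over Q. Hence [Q(α):Q] = 4.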